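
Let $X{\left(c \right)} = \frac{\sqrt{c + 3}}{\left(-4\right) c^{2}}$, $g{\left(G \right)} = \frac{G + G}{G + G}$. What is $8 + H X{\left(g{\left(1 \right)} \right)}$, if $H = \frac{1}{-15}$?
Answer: $\frac{241}{30} \approx 8.0333$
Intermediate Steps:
$g{\left(G \right)} = 1$ ($g{\left(G \right)} = \frac{2 G}{2 G} = 2 G \frac{1}{2 G} = 1$)
$H = - \frac{1}{15} \approx -0.066667$
$X{\left(c \right)} = - \frac{\sqrt{3 + c}}{4 c^{2}}$ ($X{\left(c \right)} = \sqrt{3 + c} \left(- \frac{1}{4 c^{2}}\right) = - \frac{\sqrt{3 + c}}{4 c^{2}}$)
$8 + H X{\left(g{\left(1 \right)} \right)} = 8 - \frac{\left(- \frac{1}{4}\right) 1^{-2} \sqrt{3 + 1}}{15} = 8 - \frac{\left(- \frac{1}{4}\right) 1 \sqrt{4}}{15} = 8 - \frac{\left(- \frac{1}{4}\right) 1 \cdot 2}{15} = 8 - - \frac{1}{30} = 8 + \frac{1}{30} = \frac{241}{30}$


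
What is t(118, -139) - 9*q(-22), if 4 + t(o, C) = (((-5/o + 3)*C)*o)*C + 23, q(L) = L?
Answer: 6743246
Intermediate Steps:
t(o, C) = 19 + o*C²*(3 - 5/o) (t(o, C) = -4 + ((((-5/o + 3)*C)*o)*C + 23) = -4 + ((((3 - 5/o)*C)*o)*C + 23) = -4 + (((C*(3 - 5/o))*o)*C + 23) = -4 + ((C*o*(3 - 5/o))*C + 23) = -4 + (o*C²*(3 - 5/o) + 23) = -4 + (23 + o*C²*(3 - 5/o)) = 19 + o*C²*(3 - 5/o))
t(118, -139) - 9*q(-22) = (19 - 5*(-139)² + 3*118*(-139)²) - 9*(-22) = (19 - 5*19321 + 3*118*19321) + 198 = (19 - 96605 + 6839634) + 198 = 6743048 + 198 = 6743246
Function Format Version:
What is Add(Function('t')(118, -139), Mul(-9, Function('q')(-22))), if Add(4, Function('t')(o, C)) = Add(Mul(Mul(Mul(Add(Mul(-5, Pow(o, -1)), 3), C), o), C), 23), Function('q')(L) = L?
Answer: 6743246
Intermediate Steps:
Function('t')(o, C) = Add(19, Mul(o, Pow(C, 2), Add(3, Mul(-5, Pow(o, -1))))) (Function('t')(o, C) = Add(-4, Add(Mul(Mul(Mul(Add(Mul(-5, Pow(o, -1)), 3), C), o), C), 23)) = Add(-4, Add(Mul(Mul(Mul(Add(3, Mul(-5, Pow(o, -1))), C), o), C), 23)) = Add(-4, Add(Mul(Mul(Mul(C, Add(3, Mul(-5, Pow(o, -1)))), o), C), 23)) = Add(-4, Add(Mul(Mul(C, o, Add(3, Mul(-5, Pow(o, -1)))), C), 23)) = Add(-4, Add(Mul(o, Pow(C, 2), Add(3, Mul(-5, Pow(o, -1)))), 23)) = Add(-4, Add(23, Mul(o, Pow(C, 2), Add(3, Mul(-5, Pow(o, -1)))))) = Add(19, Mul(o, Pow(C, 2), Add(3, Mul(-5, Pow(o, -1))))))
Add(Function('t')(118, -139), Mul(-9, Function('q')(-22))) = Add(Add(19, Mul(-5, Pow(-139, 2)), Mul(3, 118, Pow(-139, 2))), Mul(-9, -22)) = Add(Add(19, Mul(-5, 19321), Mul(3, 118, 19321)), 198) = Add(Add(19, -96605, 6839634), 198) = Add(6743048, 198) = 6743246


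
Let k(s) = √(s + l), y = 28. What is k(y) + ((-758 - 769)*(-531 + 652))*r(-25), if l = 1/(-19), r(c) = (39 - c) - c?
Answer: -16444263 + 3*√1121/19 ≈ -1.6444e+7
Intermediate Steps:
r(c) = 39 - 2*c
l = -1/19 ≈ -0.052632
k(s) = √(-1/19 + s) (k(s) = √(s - 1/19) = √(-1/19 + s))
k(y) + ((-758 - 769)*(-531 + 652))*r(-25) = √(-19 + 361*28)/19 + ((-758 - 769)*(-531 + 652))*(39 - 2*(-25)) = √(-19 + 10108)/19 + (-1527*121)*(39 + 50) = √10089/19 - 184767*89 = (3*√1121)/19 - 16444263 = 3*√1121/19 - 16444263 = -16444263 + 3*√1121/19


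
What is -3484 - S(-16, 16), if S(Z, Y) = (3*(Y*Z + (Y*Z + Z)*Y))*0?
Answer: -3484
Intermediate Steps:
S(Z, Y) = 0 (S(Z, Y) = (3*(Y*Z + (Z + Y*Z)*Y))*0 = (3*(Y*Z + Y*(Z + Y*Z)))*0 = (3*Y*Z + 3*Y*(Z + Y*Z))*0 = 0)
-3484 - S(-16, 16) = -3484 - 1*0 = -3484 + 0 = -3484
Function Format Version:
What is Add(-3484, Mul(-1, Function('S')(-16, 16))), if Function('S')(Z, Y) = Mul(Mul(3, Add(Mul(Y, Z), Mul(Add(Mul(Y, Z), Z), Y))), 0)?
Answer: -3484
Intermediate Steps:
Function('S')(Z, Y) = 0 (Function('S')(Z, Y) = Mul(Mul(3, Add(Mul(Y, Z), Mul(Add(Z, Mul(Y, Z)), Y))), 0) = Mul(Mul(3, Add(Mul(Y, Z), Mul(Y, Add(Z, Mul(Y, Z))))), 0) = Mul(Add(Mul(3, Y, Z), Mul(3, Y, Add(Z, Mul(Y, Z)))), 0) = 0)
Add(-3484, Mul(-1, Function('S')(-16, 16))) = Add(-3484, Mul(-1, 0)) = Add(-3484, 0) = -3484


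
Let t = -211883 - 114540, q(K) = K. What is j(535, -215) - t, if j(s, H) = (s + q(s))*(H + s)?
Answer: 668823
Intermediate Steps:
j(s, H) = 2*s*(H + s) (j(s, H) = (s + s)*(H + s) = (2*s)*(H + s) = 2*s*(H + s))
t = -326423
j(535, -215) - t = 2*535*(-215 + 535) - 1*(-326423) = 2*535*320 + 326423 = 342400 + 326423 = 668823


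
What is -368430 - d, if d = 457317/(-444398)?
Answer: -163729097823/444398 ≈ -3.6843e+5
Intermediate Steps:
d = -457317/444398 (d = 457317*(-1/444398) = -457317/444398 ≈ -1.0291)
-368430 - d = -368430 - 1*(-457317/444398) = -368430 + 457317/444398 = -163729097823/444398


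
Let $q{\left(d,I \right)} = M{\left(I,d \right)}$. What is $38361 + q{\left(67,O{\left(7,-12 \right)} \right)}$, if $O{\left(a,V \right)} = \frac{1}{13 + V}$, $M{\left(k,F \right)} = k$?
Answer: $38362$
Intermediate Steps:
$q{\left(d,I \right)} = I$
$38361 + q{\left(67,O{\left(7,-12 \right)} \right)} = 38361 + \frac{1}{13 - 12} = 38361 + 1^{-1} = 38361 + 1 = 38362$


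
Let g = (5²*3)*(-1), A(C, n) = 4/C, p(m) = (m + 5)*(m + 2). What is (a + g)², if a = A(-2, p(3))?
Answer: 5929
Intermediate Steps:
p(m) = (2 + m)*(5 + m) (p(m) = (5 + m)*(2 + m) = (2 + m)*(5 + m))
a = -2 (a = 4/(-2) = 4*(-½) = -2)
g = -75 (g = (25*3)*(-1) = 75*(-1) = -75)
(a + g)² = (-2 - 75)² = (-77)² = 5929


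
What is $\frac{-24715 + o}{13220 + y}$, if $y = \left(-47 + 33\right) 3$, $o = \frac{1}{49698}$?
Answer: $- \frac{1228286069}{654920244} \approx -1.8755$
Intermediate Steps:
$o = \frac{1}{49698} \approx 2.0122 \cdot 10^{-5}$
$y = -42$ ($y = \left(-14\right) 3 = -42$)
$\frac{-24715 + o}{13220 + y} = \frac{-24715 + \frac{1}{49698}}{13220 - 42} = - \frac{1228286069}{49698 \cdot 13178} = \left(- \frac{1228286069}{49698}\right) \frac{1}{13178} = - \frac{1228286069}{654920244}$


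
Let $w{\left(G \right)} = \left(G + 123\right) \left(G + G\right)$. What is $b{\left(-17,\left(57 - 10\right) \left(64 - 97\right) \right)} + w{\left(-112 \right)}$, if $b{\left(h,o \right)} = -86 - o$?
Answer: $-999$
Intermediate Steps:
$w{\left(G \right)} = 2 G \left(123 + G\right)$ ($w{\left(G \right)} = \left(123 + G\right) 2 G = 2 G \left(123 + G\right)$)
$b{\left(-17,\left(57 - 10\right) \left(64 - 97\right) \right)} + w{\left(-112 \right)} = \left(-86 - \left(57 - 10\right) \left(64 - 97\right)\right) + 2 \left(-112\right) \left(123 - 112\right) = \left(-86 - 47 \left(-33\right)\right) + 2 \left(-112\right) 11 = \left(-86 - -1551\right) - 2464 = \left(-86 + 1551\right) - 2464 = 1465 - 2464 = -999$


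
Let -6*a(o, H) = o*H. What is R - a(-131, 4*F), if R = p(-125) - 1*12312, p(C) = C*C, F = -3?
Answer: 3575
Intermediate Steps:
p(C) = C**2
R = 3313 (R = (-125)**2 - 1*12312 = 15625 - 12312 = 3313)
a(o, H) = -H*o/6 (a(o, H) = -o*H/6 = -H*o/6)
R - a(-131, 4*F) = 3313 - (-1)*4*(-3)*(-131)/6 = 3313 - (-1)*(-12)*(-131)/6 = 3313 - 1*(-262) = 3313 + 262 = 3575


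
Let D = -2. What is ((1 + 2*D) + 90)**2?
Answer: 7569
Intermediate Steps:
((1 + 2*D) + 90)**2 = ((1 + 2*(-2)) + 90)**2 = ((1 - 4) + 90)**2 = (-3 + 90)**2 = 87**2 = 7569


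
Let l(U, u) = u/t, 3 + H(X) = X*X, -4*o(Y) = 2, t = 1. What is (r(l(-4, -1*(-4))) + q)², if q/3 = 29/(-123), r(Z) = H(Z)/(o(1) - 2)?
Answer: 1466521/42025 ≈ 34.896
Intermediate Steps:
o(Y) = -½ (o(Y) = -¼*2 = -½)
H(X) = -3 + X² (H(X) = -3 + X*X = -3 + X²)
l(U, u) = u (l(U, u) = u/1 = u*1 = u)
r(Z) = 6/5 - 2*Z²/5 (r(Z) = (-3 + Z²)/(-½ - 2) = (-3 + Z²)/(-5/2) = (-3 + Z²)*(-⅖) = 6/5 - 2*Z²/5)
q = -29/41 (q = 3*(29/(-123)) = 3*(29*(-1/123)) = 3*(-29/123) = -29/41 ≈ -0.70732)
(r(l(-4, -1*(-4))) + q)² = ((6/5 - 2*(-1*(-4))²/5) - 29/41)² = ((6/5 - ⅖*4²) - 29/41)² = ((6/5 - ⅖*16) - 29/41)² = ((6/5 - 32/5) - 29/41)² = (-26/5 - 29/41)² = (-1211/205)² = 1466521/42025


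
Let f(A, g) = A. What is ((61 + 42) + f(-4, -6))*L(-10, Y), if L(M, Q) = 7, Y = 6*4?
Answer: 693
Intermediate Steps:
Y = 24
((61 + 42) + f(-4, -6))*L(-10, Y) = ((61 + 42) - 4)*7 = (103 - 4)*7 = 99*7 = 693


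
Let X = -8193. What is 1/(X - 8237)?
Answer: -1/16430 ≈ -6.0864e-5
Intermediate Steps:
1/(X - 8237) = 1/(-8193 - 8237) = 1/(-16430) = -1/16430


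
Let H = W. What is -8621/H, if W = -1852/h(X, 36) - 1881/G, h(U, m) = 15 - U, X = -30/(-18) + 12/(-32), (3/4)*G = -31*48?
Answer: 5627237056/87565983 ≈ 64.263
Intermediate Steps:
G = -1984 (G = 4*(-31*48)/3 = (4/3)*(-1488) = -1984)
X = 31/24 (X = -30*(-1/18) + 12*(-1/32) = 5/3 - 3/8 = 31/24 ≈ 1.2917)
W = -87565983/652736 (W = -1852/(15 - 1*31/24) - 1881/(-1984) = -1852/(15 - 31/24) - 1881*(-1/1984) = -1852/329/24 + 1881/1984 = -1852*24/329 + 1881/1984 = -44448/329 + 1881/1984 = -87565983/652736 ≈ -134.15)
H = -87565983/652736 ≈ -134.15
-8621/H = -8621/(-87565983/652736) = -8621*(-652736/87565983) = 5627237056/87565983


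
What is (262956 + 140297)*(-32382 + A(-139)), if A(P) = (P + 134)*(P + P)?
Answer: -12497616976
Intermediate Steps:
A(P) = 2*P*(134 + P) (A(P) = (134 + P)*(2*P) = 2*P*(134 + P))
(262956 + 140297)*(-32382 + A(-139)) = (262956 + 140297)*(-32382 + 2*(-139)*(134 - 139)) = 403253*(-32382 + 2*(-139)*(-5)) = 403253*(-32382 + 1390) = 403253*(-30992) = -12497616976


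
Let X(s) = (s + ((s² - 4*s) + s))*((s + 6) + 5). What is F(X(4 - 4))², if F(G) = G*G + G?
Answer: 0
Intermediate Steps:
X(s) = (11 + s)*(s² - 2*s) (X(s) = (s + (s² - 3*s))*((6 + s) + 5) = (s² - 2*s)*(11 + s) = (11 + s)*(s² - 2*s))
F(G) = G + G² (F(G) = G² + G = G + G²)
F(X(4 - 4))² = (((4 - 4)*(-22 + (4 - 4)² + 9*(4 - 4)))*(1 + (4 - 4)*(-22 + (4 - 4)² + 9*(4 - 4))))² = ((0*(-22 + 0² + 9*0))*(1 + 0*(-22 + 0² + 9*0)))² = ((0*(-22 + 0 + 0))*(1 + 0*(-22 + 0 + 0)))² = ((0*(-22))*(1 + 0*(-22)))² = (0*(1 + 0))² = (0*1)² = 0² = 0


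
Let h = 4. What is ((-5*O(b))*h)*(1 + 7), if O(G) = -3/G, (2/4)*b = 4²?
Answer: 15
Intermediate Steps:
b = 32 (b = 2*4² = 2*16 = 32)
((-5*O(b))*h)*(1 + 7) = (-(-15)/32*4)*(1 + 7) = (-(-15)/32*4)*8 = (-5*(-3/32)*4)*8 = ((15/32)*4)*8 = (15/8)*8 = 15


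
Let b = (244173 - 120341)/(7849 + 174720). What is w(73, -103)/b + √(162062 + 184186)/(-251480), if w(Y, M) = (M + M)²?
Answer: 1936874521/30958 - 3*√9618/125740 ≈ 62565.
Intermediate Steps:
w(Y, M) = 4*M² (w(Y, M) = (2*M)² = 4*M²)
b = 123832/182569 ≈ 0.67828
w(73, -103)/b + √(162062 + 184186)/(-251480) = (4*(-103)²)/(123832/182569) + √(162062 + 184186)/(-251480) = (4*10609)*(182569/123832) + √346248*(-1/251480) = 42436*(182569/123832) + (6*√9618)*(-1/251480) = 1936874521/30958 - 3*√9618/125740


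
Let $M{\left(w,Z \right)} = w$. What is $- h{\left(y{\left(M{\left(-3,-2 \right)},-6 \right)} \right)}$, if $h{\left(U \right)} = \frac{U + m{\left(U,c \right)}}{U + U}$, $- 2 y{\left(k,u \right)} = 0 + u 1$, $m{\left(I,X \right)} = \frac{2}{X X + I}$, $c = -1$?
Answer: $- \frac{7}{12} \approx -0.58333$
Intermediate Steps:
$m{\left(I,X \right)} = \frac{2}{I + X^{2}}$ ($m{\left(I,X \right)} = \frac{2}{X^{2} + I} = \frac{2}{I + X^{2}}$)
$y{\left(k,u \right)} = - \frac{u}{2}$ ($y{\left(k,u \right)} = - \frac{0 + u 1}{2} = - \frac{0 + u}{2} = - \frac{u}{2}$)
$h{\left(U \right)} = \frac{U + \frac{2}{1 + U}}{2 U}$ ($h{\left(U \right)} = \frac{U + \frac{2}{U + \left(-1\right)^{2}}}{U + U} = \frac{U + \frac{2}{U + 1}}{2 U} = \left(U + \frac{2}{1 + U}\right) \frac{1}{2 U} = \frac{U + \frac{2}{1 + U}}{2 U}$)
$- h{\left(y{\left(M{\left(-3,-2 \right)},-6 \right)} \right)} = - \frac{2 + \left(- \frac{1}{2}\right) \left(-6\right) \left(1 - -3\right)}{2 \left(\left(- \frac{1}{2}\right) \left(-6\right)\right) \left(1 - -3\right)} = - \frac{2 + 3 \left(1 + 3\right)}{2 \cdot 3 \left(1 + 3\right)} = - \frac{2 + 3 \cdot 4}{2 \cdot 3 \cdot 4} = - \frac{2 + 12}{2 \cdot 3 \cdot 4} = - \frac{14}{2 \cdot 3 \cdot 4} = \left(-1\right) \frac{7}{12} = - \frac{7}{12}$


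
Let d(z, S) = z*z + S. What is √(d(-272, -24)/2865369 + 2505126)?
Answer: √20567935177633772526/2865369 ≈ 1582.8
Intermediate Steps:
d(z, S) = S + z² (d(z, S) = z² + S = S + z²)
√(d(-272, -24)/2865369 + 2505126) = √((-24 + (-272)²)/2865369 + 2505126) = √((-24 + 73984)*(1/2865369) + 2505126) = √(73960*(1/2865369) + 2505126) = √(73960/2865369 + 2505126) = √(7178110455454/2865369) = √20567935177633772526/2865369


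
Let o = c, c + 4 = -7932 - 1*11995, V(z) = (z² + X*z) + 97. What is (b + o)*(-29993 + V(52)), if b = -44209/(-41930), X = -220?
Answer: 16141659187236/20965 ≈ 7.6993e+8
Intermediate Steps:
V(z) = 97 + z² - 220*z (V(z) = (z² - 220*z) + 97 = 97 + z² - 220*z)
c = -19931 (c = -4 + (-7932 - 1*11995) = -4 + (-7932 - 11995) = -4 - 19927 = -19931)
o = -19931
b = 44209/41930 (b = -44209*(-1/41930) = 44209/41930 ≈ 1.0544)
(b + o)*(-29993 + V(52)) = (44209/41930 - 19931)*(-29993 + (97 + 52² - 220*52)) = -835662621*(-29993 + (97 + 2704 - 11440))/41930 = -835662621*(-29993 - 8639)/41930 = -835662621/41930*(-38632) = 16141659187236/20965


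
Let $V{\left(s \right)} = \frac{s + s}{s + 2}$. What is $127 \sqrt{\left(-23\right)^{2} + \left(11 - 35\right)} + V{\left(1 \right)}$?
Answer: $\frac{2}{3} + 127 \sqrt{505} \approx 2854.6$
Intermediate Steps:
$V{\left(s \right)} = \frac{2 s}{2 + s}$
$127 \sqrt{\left(-23\right)^{2} + \left(11 - 35\right)} + V{\left(1 \right)} = 127 \sqrt{\left(-23\right)^{2} + \left(11 - 35\right)} + 2 \cdot 1 \frac{1}{2 + 1} = 127 \sqrt{529 + \left(11 - 35\right)} + 2 \cdot 1 \cdot \frac{1}{3} = 127 \sqrt{529 - 24} + 2 \cdot 1 \cdot \frac{1}{3} = 127 \sqrt{505} + \frac{2}{3} = \frac{2}{3} + 127 \sqrt{505}$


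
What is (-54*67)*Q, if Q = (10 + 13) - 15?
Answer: -28944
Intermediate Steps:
Q = 8 (Q = 23 - 15 = 8)
(-54*67)*Q = -54*67*8 = -3618*8 = -28944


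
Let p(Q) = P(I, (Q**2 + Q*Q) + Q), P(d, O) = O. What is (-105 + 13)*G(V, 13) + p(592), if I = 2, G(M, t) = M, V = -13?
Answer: 702716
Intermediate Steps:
p(Q) = Q + 2*Q**2 (p(Q) = (Q**2 + Q*Q) + Q = (Q**2 + Q**2) + Q = 2*Q**2 + Q = Q + 2*Q**2)
(-105 + 13)*G(V, 13) + p(592) = (-105 + 13)*(-13) + 592*(1 + 2*592) = -92*(-13) + 592*(1 + 1184) = 1196 + 592*1185 = 1196 + 701520 = 702716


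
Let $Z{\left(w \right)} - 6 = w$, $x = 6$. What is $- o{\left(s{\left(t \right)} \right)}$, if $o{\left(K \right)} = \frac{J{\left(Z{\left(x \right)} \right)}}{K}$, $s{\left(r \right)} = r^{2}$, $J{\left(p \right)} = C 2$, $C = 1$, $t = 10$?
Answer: $- \frac{1}{50} \approx -0.02$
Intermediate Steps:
$Z{\left(w \right)} = 6 + w$
$J{\left(p \right)} = 2$ ($J{\left(p \right)} = 1 \cdot 2 = 2$)
$o{\left(K \right)} = \frac{2}{K}$
$- o{\left(s{\left(t \right)} \right)} = - \frac{2}{10^{2}} = - \frac{2}{100} = \left(-1\right) \frac{1}{50} = - \frac{1}{50}$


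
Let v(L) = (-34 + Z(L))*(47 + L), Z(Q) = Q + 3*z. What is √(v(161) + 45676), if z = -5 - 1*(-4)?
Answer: 2*√17867 ≈ 267.33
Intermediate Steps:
z = -1 (z = -5 + 4 = -1)
Z(Q) = -3 + Q (Z(Q) = Q + 3*(-1) = Q - 3 = -3 + Q)
v(L) = (-37 + L)*(47 + L) (v(L) = (-34 + (-3 + L))*(47 + L) = (-37 + L)*(47 + L))
√(v(161) + 45676) = √((-1739 + 161² + 10*161) + 45676) = √((-1739 + 25921 + 1610) + 45676) = √(25792 + 45676) = √71468 = 2*√17867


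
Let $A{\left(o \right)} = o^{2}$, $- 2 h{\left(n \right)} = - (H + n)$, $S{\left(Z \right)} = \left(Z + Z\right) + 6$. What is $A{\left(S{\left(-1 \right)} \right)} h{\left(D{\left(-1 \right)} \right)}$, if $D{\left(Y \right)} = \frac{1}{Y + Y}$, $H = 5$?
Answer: $36$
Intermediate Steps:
$S{\left(Z \right)} = 6 + 2 Z$ ($S{\left(Z \right)} = 2 Z + 6 = 6 + 2 Z$)
$D{\left(Y \right)} = \frac{1}{2 Y}$
$h{\left(n \right)} = \frac{5}{2} + \frac{n}{2}$ ($h{\left(n \right)} = - \frac{\left(-1\right) \left(5 + n\right)}{2} = - \frac{-5 - n}{2} = \frac{5}{2} + \frac{n}{2}$)
$A{\left(S{\left(-1 \right)} \right)} h{\left(D{\left(-1 \right)} \right)} = \left(6 + 2 \left(-1\right)\right)^{2} \left(\frac{5}{2} + \frac{\frac{1}{2} \frac{1}{-1}}{2}\right) = \left(6 - 2\right)^{2} \left(\frac{5}{2} + \frac{\frac{1}{2} \left(-1\right)}{2}\right) = 4^{2} \left(\frac{5}{2} + \frac{1}{2} \left(- \frac{1}{2}\right)\right) = 16 \left(\frac{5}{2} - \frac{1}{4}\right) = 16 \cdot \frac{9}{4} = 36$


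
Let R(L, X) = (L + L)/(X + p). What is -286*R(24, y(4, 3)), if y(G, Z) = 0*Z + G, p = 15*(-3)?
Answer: 13728/41 ≈ 334.83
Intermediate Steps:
p = -45
y(G, Z) = G (y(G, Z) = 0 + G = G)
R(L, X) = 2*L/(-45 + X) (R(L, X) = (L + L)/(X - 45) = (2*L)/(-45 + X) = 2*L/(-45 + X))
-286*R(24, y(4, 3)) = -572*24/(-45 + 4) = -572*24/(-41) = -572*24*(-1)/41 = -286*(-48/41) = 13728/41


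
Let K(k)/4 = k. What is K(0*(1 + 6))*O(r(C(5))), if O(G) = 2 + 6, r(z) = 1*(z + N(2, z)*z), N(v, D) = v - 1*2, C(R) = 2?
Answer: 0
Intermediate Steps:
K(k) = 4*k
N(v, D) = -2 + v (N(v, D) = v - 2 = -2 + v)
r(z) = z (r(z) = 1*(z + (-2 + 2)*z) = 1*(z + 0*z) = 1*(z + 0) = 1*z = z)
O(G) = 8
K(0*(1 + 6))*O(r(C(5))) = (4*(0*(1 + 6)))*8 = (4*(0*7))*8 = (4*0)*8 = 0*8 = 0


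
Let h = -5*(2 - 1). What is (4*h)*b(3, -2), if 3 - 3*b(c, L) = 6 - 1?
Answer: 40/3 ≈ 13.333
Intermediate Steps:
b(c, L) = -⅔ (b(c, L) = 1 - (6 - 1)/3 = 1 - ⅓*5 = 1 - 5/3 = -⅔)
h = -5 (h = -5*1 = -5)
(4*h)*b(3, -2) = (4*(-5))*(-⅔) = -20*(-⅔) = 40/3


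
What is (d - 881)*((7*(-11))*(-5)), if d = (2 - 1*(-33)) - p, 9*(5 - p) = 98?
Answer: -2910985/9 ≈ -3.2344e+5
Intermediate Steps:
p = -53/9 (p = 5 - 1/9*98 = 5 - 98/9 = -53/9 ≈ -5.8889)
d = 368/9 (d = (2 - 1*(-33)) - 1*(-53/9) = (2 + 33) + 53/9 = 35 + 53/9 = 368/9 ≈ 40.889)
(d - 881)*((7*(-11))*(-5)) = (368/9 - 881)*((7*(-11))*(-5)) = -(-582197)*(-5)/9 = -7561/9*385 = -2910985/9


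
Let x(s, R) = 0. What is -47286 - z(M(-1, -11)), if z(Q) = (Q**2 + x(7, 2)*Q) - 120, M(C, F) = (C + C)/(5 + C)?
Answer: -188665/4 ≈ -47166.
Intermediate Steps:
M(C, F) = 2*C/(5 + C) (M(C, F) = (2*C)/(5 + C) = 2*C/(5 + C))
z(Q) = -120 + Q**2 (z(Q) = (Q**2 + 0*Q) - 120 = (Q**2 + 0) - 120 = Q**2 - 120 = -120 + Q**2)
-47286 - z(M(-1, -11)) = -47286 - (-120 + (2*(-1)/(5 - 1))**2) = -47286 - (-120 + (2*(-1)/4)**2) = -47286 - (-120 + (2*(-1)*(1/4))**2) = -47286 - (-120 + (-1/2)**2) = -47286 - (-120 + 1/4) = -47286 - 1*(-479/4) = -47286 + 479/4 = -188665/4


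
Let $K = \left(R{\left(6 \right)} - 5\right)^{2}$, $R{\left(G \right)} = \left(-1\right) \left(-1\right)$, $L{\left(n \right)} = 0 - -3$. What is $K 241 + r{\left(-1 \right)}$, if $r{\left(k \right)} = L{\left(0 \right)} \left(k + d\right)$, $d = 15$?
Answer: $3898$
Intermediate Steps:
$L{\left(n \right)} = 3$ ($L{\left(n \right)} = 0 + 3 = 3$)
$R{\left(G \right)} = 1$
$r{\left(k \right)} = 45 + 3 k$ ($r{\left(k \right)} = 3 \left(k + 15\right) = 3 \left(15 + k\right) = 45 + 3 k$)
$K = 16$ ($K = \left(1 - 5\right)^{2} = \left(-4\right)^{2} = 16$)
$K 241 + r{\left(-1 \right)} = 16 \cdot 241 + \left(45 + 3 \left(-1\right)\right) = 3856 + \left(45 - 3\right) = 3856 + 42 = 3898$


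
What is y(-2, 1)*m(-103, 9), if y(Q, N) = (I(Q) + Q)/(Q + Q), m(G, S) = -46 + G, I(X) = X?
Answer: -149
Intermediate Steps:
y(Q, N) = 1 (y(Q, N) = (Q + Q)/(Q + Q) = (2*Q)/((2*Q)) = (2*Q)*(1/(2*Q)) = 1)
y(-2, 1)*m(-103, 9) = 1*(-46 - 103) = 1*(-149) = -149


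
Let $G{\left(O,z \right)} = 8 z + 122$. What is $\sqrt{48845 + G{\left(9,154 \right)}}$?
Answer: $\sqrt{50199} \approx 224.05$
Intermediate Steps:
$G{\left(O,z \right)} = 122 + 8 z$
$\sqrt{48845 + G{\left(9,154 \right)}} = \sqrt{48845 + \left(122 + 8 \cdot 154\right)} = \sqrt{48845 + \left(122 + 1232\right)} = \sqrt{48845 + 1354} = \sqrt{50199}$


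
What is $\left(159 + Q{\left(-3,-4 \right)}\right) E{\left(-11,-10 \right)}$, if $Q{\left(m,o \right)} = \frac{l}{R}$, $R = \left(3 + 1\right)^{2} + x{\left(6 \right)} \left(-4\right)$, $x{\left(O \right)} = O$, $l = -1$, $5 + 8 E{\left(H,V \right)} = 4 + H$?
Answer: $- \frac{3819}{16} \approx -238.69$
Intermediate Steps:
$E{\left(H,V \right)} = - \frac{1}{8} + \frac{H}{8}$ ($E{\left(H,V \right)} = - \frac{5}{8} + \frac{4 + H}{8} = - \frac{5}{8} + \left(\frac{1}{2} + \frac{H}{8}\right) = - \frac{1}{8} + \frac{H}{8}$)
$R = -8$ ($R = \left(3 + 1\right)^{2} + 6 \left(-4\right) = 4^{2} - 24 = 16 - 24 = -8$)
$Q{\left(m,o \right)} = \frac{1}{8}$ ($Q{\left(m,o \right)} = - \frac{1}{-8} = \left(-1\right) \left(- \frac{1}{8}\right) = \frac{1}{8}$)
$\left(159 + Q{\left(-3,-4 \right)}\right) E{\left(-11,-10 \right)} = \left(159 + \frac{1}{8}\right) \left(- \frac{1}{8} + \frac{1}{8} \left(-11\right)\right) = \frac{1273 \left(- \frac{1}{8} - \frac{11}{8}\right)}{8} = \frac{1273}{8} \left(- \frac{3}{2}\right) = - \frac{3819}{16}$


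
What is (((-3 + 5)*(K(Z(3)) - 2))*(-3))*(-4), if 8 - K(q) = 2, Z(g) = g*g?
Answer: 96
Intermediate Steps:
Z(g) = g²
K(q) = 6 (K(q) = 8 - 1*2 = 8 - 2 = 6)
(((-3 + 5)*(K(Z(3)) - 2))*(-3))*(-4) = (((-3 + 5)*(6 - 2))*(-3))*(-4) = ((2*4)*(-3))*(-4) = (8*(-3))*(-4) = -24*(-4) = 96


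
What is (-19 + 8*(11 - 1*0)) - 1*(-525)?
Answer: 594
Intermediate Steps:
(-19 + 8*(11 - 1*0)) - 1*(-525) = (-19 + 8*(11 + 0)) + 525 = (-19 + 8*11) + 525 = (-19 + 88) + 525 = 69 + 525 = 594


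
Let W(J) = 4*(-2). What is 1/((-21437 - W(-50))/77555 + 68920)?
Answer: 77555/5345069171 ≈ 1.4510e-5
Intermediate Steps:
W(J) = -8
1/((-21437 - W(-50))/77555 + 68920) = 1/((-21437 - 1*(-8))/77555 + 68920) = 1/((-21437 + 8)*(1/77555) + 68920) = 1/(-21429*1/77555 + 68920) = 1/(-21429/77555 + 68920) = 1/(5345069171/77555) = 77555/5345069171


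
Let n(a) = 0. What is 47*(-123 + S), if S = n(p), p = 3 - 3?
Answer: -5781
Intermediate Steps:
p = 0
S = 0
47*(-123 + S) = 47*(-123 + 0) = 47*(-123) = -5781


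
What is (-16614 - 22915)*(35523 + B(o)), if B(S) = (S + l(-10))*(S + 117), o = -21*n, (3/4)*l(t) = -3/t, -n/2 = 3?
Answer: -13091649039/5 ≈ -2.6183e+9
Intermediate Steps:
n = -6 (n = -2*3 = -6)
l(t) = -4/t (l(t) = 4*(-3/t)/3 = -4/t)
o = 126 (o = -21*(-6) = 126)
B(S) = (117 + S)*(⅖ + S) (B(S) = (S - 4/(-10))*(S + 117) = (S - 4*(-⅒))*(117 + S) = (S + ⅖)*(117 + S) = (⅖ + S)*(117 + S) = (117 + S)*(⅖ + S))
(-16614 - 22915)*(35523 + B(o)) = (-16614 - 22915)*(35523 + (234/5 + 126² + (587/5)*126)) = -39529*(35523 + (234/5 + 15876 + 73962/5)) = -39529*(35523 + 153576/5) = -39529*331191/5 = -13091649039/5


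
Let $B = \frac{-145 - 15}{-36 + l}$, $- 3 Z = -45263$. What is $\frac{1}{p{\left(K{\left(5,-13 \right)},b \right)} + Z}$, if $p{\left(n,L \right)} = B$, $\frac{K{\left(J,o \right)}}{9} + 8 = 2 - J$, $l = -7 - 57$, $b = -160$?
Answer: $\frac{15}{226339} \approx 6.6272 \cdot 10^{-5}$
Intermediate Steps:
$l = -64$
$K{\left(J,o \right)} = -54 - 9 J$ ($K{\left(J,o \right)} = -72 + 9 \left(2 - J\right) = -72 - \left(-18 + 9 J\right) = -54 - 9 J$)
$Z = \frac{45263}{3}$ ($Z = \left(- \frac{1}{3}\right) \left(-45263\right) = \frac{45263}{3} \approx 15088.0$)
$B = \frac{8}{5}$ ($B = \frac{-145 - 15}{-36 - 64} = - \frac{160}{-100} = \left(-160\right) \left(- \frac{1}{100}\right) = \frac{8}{5} \approx 1.6$)
$p{\left(n,L \right)} = \frac{8}{5}$
$\frac{1}{p{\left(K{\left(5,-13 \right)},b \right)} + Z} = \frac{1}{\frac{8}{5} + \frac{45263}{3}} = \frac{1}{\frac{226339}{15}} = \frac{15}{226339}$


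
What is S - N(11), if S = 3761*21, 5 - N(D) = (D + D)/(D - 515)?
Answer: 19901941/252 ≈ 78976.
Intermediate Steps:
N(D) = 5 - 2*D/(-515 + D) (N(D) = 5 - (D + D)/(D - 515) = 5 - 2*D/(-515 + D))
S = 78981
S - N(11) = 78981 - (-2575 + 3*11)/(-515 + 11) = 78981 - (-2575 + 33)/(-504) = 78981 - (-1)*(-2542)/504 = 78981 - 1*1271/252 = 78981 - 1271/252 = 19901941/252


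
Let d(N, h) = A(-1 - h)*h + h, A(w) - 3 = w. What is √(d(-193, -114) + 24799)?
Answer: √11461 ≈ 107.06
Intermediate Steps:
A(w) = 3 + w
d(N, h) = h + h*(2 - h) (d(N, h) = (3 + (-1 - h))*h + h = (2 - h)*h + h = h*(2 - h) + h = h + h*(2 - h))
√(d(-193, -114) + 24799) = √(-114*(3 - 1*(-114)) + 24799) = √(-114*(3 + 114) + 24799) = √(-114*117 + 24799) = √(-13338 + 24799) = √11461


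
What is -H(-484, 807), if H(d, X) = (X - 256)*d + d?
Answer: 267168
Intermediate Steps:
H(d, X) = d + d*(-256 + X) (H(d, X) = (-256 + X)*d + d = d*(-256 + X) + d = d + d*(-256 + X))
-H(-484, 807) = -(-484)*(-255 + 807) = -(-484)*552 = -1*(-267168) = 267168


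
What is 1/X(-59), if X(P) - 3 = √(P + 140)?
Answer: 1/12 ≈ 0.083333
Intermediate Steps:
X(P) = 3 + √(140 + P) (X(P) = 3 + √(P + 140) = 3 + √(140 + P))
1/X(-59) = 1/(3 + √(140 - 59)) = 1/(3 + √81) = 1/(3 + 9) = 1/12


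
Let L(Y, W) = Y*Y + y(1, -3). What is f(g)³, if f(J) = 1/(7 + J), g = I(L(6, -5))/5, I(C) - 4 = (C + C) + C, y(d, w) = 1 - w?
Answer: 125/4019679 ≈ 3.1097e-5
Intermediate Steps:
L(Y, W) = 4 + Y² (L(Y, W) = Y*Y + (1 - 1*(-3)) = Y² + (1 + 3) = Y² + 4 = 4 + Y²)
I(C) = 4 + 3*C (I(C) = 4 + ((C + C) + C) = 4 + (2*C + C) = 4 + 3*C)
g = 124/5 (g = (4 + 3*(4 + 6²))/5 = (4 + 3*(4 + 36))*(⅕) = (4 + 3*40)*(⅕) = (4 + 120)*(⅕) = 124*(⅕) = 124/5 ≈ 24.800)
f(g)³ = (1/(7 + 124/5))³ = (1/(159/5))³ = (5/159)³ = 125/4019679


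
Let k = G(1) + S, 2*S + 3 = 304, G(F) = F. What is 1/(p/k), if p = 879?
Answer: 101/586 ≈ 0.17235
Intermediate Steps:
S = 301/2 (S = -3/2 + (½)*304 = -3/2 + 152 = 301/2 ≈ 150.50)
k = 303/2 (k = 1 + 301/2 = 303/2 ≈ 151.50)
1/(p/k) = 1/(879/(303/2)) = 1/(879*(2/303)) = 1/(586/101) = 101/586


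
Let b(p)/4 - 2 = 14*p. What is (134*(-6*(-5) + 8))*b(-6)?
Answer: -1670176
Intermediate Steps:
b(p) = 8 + 56*p (b(p) = 8 + 4*(14*p) = 8 + 56*p)
(134*(-6*(-5) + 8))*b(-6) = (134*(-6*(-5) + 8))*(8 + 56*(-6)) = (134*(30 + 8))*(8 - 336) = (134*38)*(-328) = 5092*(-328) = -1670176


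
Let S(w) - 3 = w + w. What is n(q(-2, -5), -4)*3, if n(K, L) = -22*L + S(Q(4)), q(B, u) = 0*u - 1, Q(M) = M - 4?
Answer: 273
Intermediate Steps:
Q(M) = -4 + M
S(w) = 3 + 2*w (S(w) = 3 + (w + w) = 3 + 2*w)
q(B, u) = -1 (q(B, u) = 0 - 1 = -1)
n(K, L) = 3 - 22*L (n(K, L) = -22*L + (3 + 2*(-4 + 4)) = -22*L + (3 + 2*0) = -22*L + (3 + 0) = -22*L + 3 = 3 - 22*L)
n(q(-2, -5), -4)*3 = (3 - 22*(-4))*3 = (3 + 88)*3 = 91*3 = 273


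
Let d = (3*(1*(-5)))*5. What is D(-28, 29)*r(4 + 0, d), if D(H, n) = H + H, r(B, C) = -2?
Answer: 112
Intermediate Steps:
d = -75 (d = (3*(-5))*5 = -15*5 = -75)
D(H, n) = 2*H
D(-28, 29)*r(4 + 0, d) = (2*(-28))*(-2) = -56*(-2) = 112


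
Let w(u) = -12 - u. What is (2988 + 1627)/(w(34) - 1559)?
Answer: -923/321 ≈ -2.8754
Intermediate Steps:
(2988 + 1627)/(w(34) - 1559) = (2988 + 1627)/((-12 - 1*34) - 1559) = 4615/((-12 - 34) - 1559) = 4615/(-46 - 1559) = 4615/(-1605) = 4615*(-1/1605) = -923/321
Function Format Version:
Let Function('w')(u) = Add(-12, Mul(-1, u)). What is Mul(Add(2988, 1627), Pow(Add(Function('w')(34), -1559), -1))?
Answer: Rational(-923, 321) ≈ -2.8754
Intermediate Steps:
Mul(Add(2988, 1627), Pow(Add(Function('w')(34), -1559), -1)) = Mul(Add(2988, 1627), Pow(Add(Add(-12, Mul(-1, 34)), -1559), -1)) = Mul(4615, Pow(Add(Add(-12, -34), -1559), -1)) = Mul(4615, Pow(Add(-46, -1559), -1)) = Mul(4615, Pow(-1605, -1)) = Mul(4615, Rational(-1, 1605)) = Rational(-923, 321)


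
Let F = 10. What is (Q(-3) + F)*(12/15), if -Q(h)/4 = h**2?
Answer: -104/5 ≈ -20.800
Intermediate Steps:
Q(h) = -4*h**2
(Q(-3) + F)*(12/15) = (-4*(-3)**2 + 10)*(12/15) = (-4*9 + 10)*(12*(1/15)) = (-36 + 10)*(4/5) = -26*4/5 = -104/5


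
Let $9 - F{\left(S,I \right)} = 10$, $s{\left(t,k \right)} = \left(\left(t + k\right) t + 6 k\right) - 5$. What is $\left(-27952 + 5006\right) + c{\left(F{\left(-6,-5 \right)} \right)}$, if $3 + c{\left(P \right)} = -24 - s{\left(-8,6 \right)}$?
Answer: $-23020$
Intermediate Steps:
$s{\left(t,k \right)} = -5 + 6 k + t \left(k + t\right)$ ($s{\left(t,k \right)} = \left(\left(k + t\right) t + 6 k\right) - 5 = \left(t \left(k + t\right) + 6 k\right) - 5 = \left(6 k + t \left(k + t\right)\right) - 5 = -5 + 6 k + t \left(k + t\right)$)
$F{\left(S,I \right)} = -1$ ($F{\left(S,I \right)} = 9 - 10 = -1$)
$c{\left(P \right)} = -74$ ($c{\left(P \right)} = -3 - \left(83 - 48 + 36\right) = -3 - 71 = -74$)
$\left(-27952 + 5006\right) + c{\left(F{\left(-6,-5 \right)} \right)} = \left(-27952 + 5006\right) - 74 = -22946 - 74 = -23020$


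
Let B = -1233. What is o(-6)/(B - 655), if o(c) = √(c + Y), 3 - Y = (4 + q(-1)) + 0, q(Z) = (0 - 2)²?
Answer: -I*√11/1888 ≈ -0.0017567*I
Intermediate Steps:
q(Z) = 4 (q(Z) = (-2)² = 4)
Y = -5 (Y = 3 - ((4 + 4) + 0) = 3 - (8 + 0) = 3 - 1*8 = 3 - 8 = -5)
o(c) = √(-5 + c) (o(c) = √(c - 5) = √(-5 + c))
o(-6)/(B - 655) = √(-5 - 6)/(-1233 - 655) = √(-11)/(-1888) = -I*√11/1888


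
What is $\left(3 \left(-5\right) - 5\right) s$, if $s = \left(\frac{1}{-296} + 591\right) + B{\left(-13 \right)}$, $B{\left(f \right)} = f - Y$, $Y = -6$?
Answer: $- \frac{864315}{74} \approx -11680.0$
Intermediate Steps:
$B{\left(f \right)} = 6 + f$ ($B{\left(f \right)} = f - -6 = f + 6 = 6 + f$)
$s = \frac{172863}{296}$ ($s = \left(\frac{1}{-296} + 591\right) + \left(6 - 13\right) = \left(- \frac{1}{296} + 591\right) - 7 = \frac{174935}{296} - 7 = \frac{172863}{296} \approx 584.0$)
$\left(3 \left(-5\right) - 5\right) s = \left(3 \left(-5\right) - 5\right) \frac{172863}{296} = \left(-15 - 5\right) \frac{172863}{296} = \left(-20\right) \frac{172863}{296} = - \frac{864315}{74}$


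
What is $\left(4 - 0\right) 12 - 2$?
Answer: $46$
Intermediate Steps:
$\left(4 - 0\right) 12 - 2 = \left(4 + 0\right) 12 - 2 = 4 \cdot 12 - 2 = 48 - 2 = 46$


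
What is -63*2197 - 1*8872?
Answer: -147283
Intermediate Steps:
-63*2197 - 1*8872 = -138411 - 8872 = -147283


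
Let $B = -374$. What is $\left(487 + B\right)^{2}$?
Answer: $12769$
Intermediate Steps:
$\left(487 + B\right)^{2} = \left(487 - 374\right)^{2} = 113^{2} = 12769$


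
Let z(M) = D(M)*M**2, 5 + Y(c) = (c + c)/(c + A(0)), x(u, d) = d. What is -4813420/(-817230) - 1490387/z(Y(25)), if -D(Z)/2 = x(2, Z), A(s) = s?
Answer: -40590968111/1471014 ≈ -27594.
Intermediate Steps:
D(Z) = -2*Z
Y(c) = -3 (Y(c) = -5 + (c + c)/(c + 0) = -5 + (2*c)/c = -5 + 2 = -3)
z(M) = -2*M**3 (z(M) = (-2*M)*M**2 = -2*M**3)
-4813420/(-817230) - 1490387/z(Y(25)) = -4813420/(-817230) - 1490387/((-2*(-3)**3)) = -4813420*(-1/817230) - 1490387/((-2*(-27))) = 481342/81723 - 1490387/54 = -40590968111/1471014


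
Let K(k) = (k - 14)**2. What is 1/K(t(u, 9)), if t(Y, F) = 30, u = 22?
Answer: 1/256 ≈ 0.0039063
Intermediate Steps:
K(k) = (-14 + k)**2
1/K(t(u, 9)) = 1/((-14 + 30)**2) = 1/(16**2) = 1/256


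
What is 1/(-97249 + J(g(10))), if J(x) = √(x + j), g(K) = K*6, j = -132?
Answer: -97249/9457368073 - 6*I*√2/9457368073 ≈ -1.0283e-5 - 8.9721e-10*I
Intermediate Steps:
g(K) = 6*K
J(x) = √(-132 + x) (J(x) = √(x - 132) = √(-132 + x))
1/(-97249 + J(g(10))) = 1/(-97249 + √(-132 + 6*10)) = 1/(-97249 + √(-132 + 60)) = 1/(-97249 + √(-72)) = 1/(-97249 + 6*I*√2)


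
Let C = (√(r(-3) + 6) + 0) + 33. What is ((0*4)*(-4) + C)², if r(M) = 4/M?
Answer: (99 + √42)²/9 ≈ 1236.2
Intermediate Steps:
C = 33 + √42/3 (C = (√(4/(-3) + 6) + 0) + 33 = (√(4*(-⅓) + 6) + 0) + 33 = (√(-4/3 + 6) + 0) + 33 = (√(14/3) + 0) + 33 = (√42/3 + 0) + 33 = √42/3 + 33 = 33 + √42/3 ≈ 35.160)
((0*4)*(-4) + C)² = ((0*4)*(-4) + (33 + √42/3))² = (0*(-4) + (33 + √42/3))² = (0 + (33 + √42/3))² = (33 + √42/3)²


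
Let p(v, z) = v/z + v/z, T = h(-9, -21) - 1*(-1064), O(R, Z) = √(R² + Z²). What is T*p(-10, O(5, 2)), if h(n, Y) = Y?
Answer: -20860*√29/29 ≈ -3873.6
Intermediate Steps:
T = 1043 (T = -21 - 1*(-1064) = -21 + 1064 = 1043)
p(v, z) = 2*v/z
T*p(-10, O(5, 2)) = 1043*(2*(-10)/√(5² + 2²)) = 1043*(2*(-10)/√(25 + 4)) = 1043*(2*(-10)/√29) = 1043*(2*(-10)*(√29/29)) = 1043*(-20*√29/29) = -20860*√29/29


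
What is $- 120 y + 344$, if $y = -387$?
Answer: $46784$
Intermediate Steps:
$- 120 y + 344 = \left(-120\right) \left(-387\right) + 344 = 46440 + 344 = 46784$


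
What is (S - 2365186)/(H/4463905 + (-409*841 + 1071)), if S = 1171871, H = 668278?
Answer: 5326844795075/1530663428412 ≈ 3.4801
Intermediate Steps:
(S - 2365186)/(H/4463905 + (-409*841 + 1071)) = (1171871 - 2365186)/(668278/4463905 + (-409*841 + 1071)) = -1193315/(668278*(1/4463905) + (-343969 + 1071)) = -1193315/(668278/4463905 - 342898) = -1193315/(-1530663428412/4463905) = -1193315*(-4463905/1530663428412) = 5326844795075/1530663428412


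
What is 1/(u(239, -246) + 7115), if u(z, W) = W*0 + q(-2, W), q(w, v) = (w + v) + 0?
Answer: 1/6867 ≈ 0.00014562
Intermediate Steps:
q(w, v) = v + w (q(w, v) = (v + w) + 0 = v + w)
u(z, W) = -2 + W (u(z, W) = W*0 + (W - 2) = 0 + (-2 + W) = -2 + W)
1/(u(239, -246) + 7115) = 1/((-2 - 246) + 7115) = 1/(-248 + 7115) = 1/6867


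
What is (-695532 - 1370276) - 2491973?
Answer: -4557781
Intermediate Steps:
(-695532 - 1370276) - 2491973 = -2065808 - 2491973 = -4557781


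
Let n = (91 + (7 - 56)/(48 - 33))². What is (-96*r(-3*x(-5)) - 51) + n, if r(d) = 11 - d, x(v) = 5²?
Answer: -137219/225 ≈ -609.86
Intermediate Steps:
x(v) = 25
n = 1731856/225 (n = (91 - 49/15)² = (1316/15)² = 1731856/225 ≈ 7697.1)
(-96*r(-3*x(-5)) - 51) + n = (-96*(11 - (-3)*25) - 51) + 1731856/225 = (-96*(11 - 1*(-75)) - 51) + 1731856/225 = (-96*(11 + 75) - 51) + 1731856/225 = (-96*86 - 51) + 1731856/225 = (-8256 - 51) + 1731856/225 = -8307 + 1731856/225 = -137219/225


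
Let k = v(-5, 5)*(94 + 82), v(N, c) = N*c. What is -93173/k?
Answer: 93173/4400 ≈ 21.176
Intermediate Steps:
k = -4400 (k = (-5*5)*(94 + 82) = -25*176 = -4400)
-93173/k = -93173/(-4400) = -93173*(-1/4400) = 93173/4400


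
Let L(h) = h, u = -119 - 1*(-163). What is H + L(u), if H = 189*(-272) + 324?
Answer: -51040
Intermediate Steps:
u = 44 (u = -119 + 163 = 44)
H = -51084 (H = -51408 + 324 = -51084)
H + L(u) = -51084 + 44 = -51040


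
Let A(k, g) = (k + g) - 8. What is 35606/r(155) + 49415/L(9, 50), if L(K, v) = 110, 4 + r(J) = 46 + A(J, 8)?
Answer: 2730283/4334 ≈ 629.97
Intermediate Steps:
A(k, g) = -8 + g + k (A(k, g) = (g + k) - 8 = -8 + g + k)
r(J) = 42 + J (r(J) = -4 + (46 + (-8 + 8 + J)) = -4 + (46 + J) = 42 + J)
35606/r(155) + 49415/L(9, 50) = 35606/(42 + 155) + 49415/110 = 35606/197 + 49415*(1/110) = 35606*(1/197) + 9883/22 = 35606/197 + 9883/22 = 2730283/4334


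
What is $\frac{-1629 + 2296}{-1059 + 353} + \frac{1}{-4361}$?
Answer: $- \frac{2909493}{3078866} \approx -0.94499$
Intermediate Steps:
$\frac{-1629 + 2296}{-1059 + 353} + \frac{1}{-4361} = \frac{667}{-706} - \frac{1}{4361} = 667 \left(- \frac{1}{706}\right) - \frac{1}{4361} = - \frac{667}{706} - \frac{1}{4361} = - \frac{2909493}{3078866}$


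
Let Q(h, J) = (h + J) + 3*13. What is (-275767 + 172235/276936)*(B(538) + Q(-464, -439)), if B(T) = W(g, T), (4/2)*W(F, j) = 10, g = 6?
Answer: 65601518764543/276936 ≈ 2.3688e+8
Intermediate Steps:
W(F, j) = 5 (W(F, j) = (½)*10 = 5)
Q(h, J) = 39 + J + h (Q(h, J) = (J + h) + 39 = 39 + J + h)
B(T) = 5
(-275767 + 172235/276936)*(B(538) + Q(-464, -439)) = (-275767 + 172235/276936)*(5 + (39 - 439 - 464)) = (-275767 + 172235*(1/276936))*(5 - 864) = (-275767 + 172235/276936)*(-859) = -76369637677/276936*(-859) = 65601518764543/276936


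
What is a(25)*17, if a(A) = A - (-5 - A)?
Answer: 935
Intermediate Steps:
a(A) = 5 + 2*A (a(A) = A + (5 + A) = 5 + 2*A)
a(25)*17 = (5 + 2*25)*17 = (5 + 50)*17 = 55*17 = 935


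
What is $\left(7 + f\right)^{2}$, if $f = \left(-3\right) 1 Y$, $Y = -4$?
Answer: $361$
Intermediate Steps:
$f = 12$ ($f = \left(-3\right) 1 \left(-4\right) = \left(-3\right) \left(-4\right) = 12$)
$\left(7 + f\right)^{2} = \left(7 + 12\right)^{2} = 19^{2} = 361$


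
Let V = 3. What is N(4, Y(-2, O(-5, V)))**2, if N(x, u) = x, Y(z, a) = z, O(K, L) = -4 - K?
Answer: 16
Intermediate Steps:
N(4, Y(-2, O(-5, V)))**2 = 4**2 = 16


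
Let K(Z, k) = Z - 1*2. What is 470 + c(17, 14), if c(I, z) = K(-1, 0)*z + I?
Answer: 445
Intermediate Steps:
K(Z, k) = -2 + Z (K(Z, k) = Z - 2 = -2 + Z)
c(I, z) = I - 3*z (c(I, z) = (-2 - 1)*z + I = -3*z + I = I - 3*z)
470 + c(17, 14) = 470 + (17 - 3*14) = 470 + (17 - 42) = 470 - 25 = 445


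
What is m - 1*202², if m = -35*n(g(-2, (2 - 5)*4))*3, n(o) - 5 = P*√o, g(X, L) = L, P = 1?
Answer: -41329 - 210*I*√3 ≈ -41329.0 - 363.73*I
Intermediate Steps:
n(o) = 5 + √o (n(o) = 5 + 1*√o = 5 + √o)
m = -525 - 210*I*√3 (m = -35*(5 + √((2 - 5)*4))*3 = -35*(5 + √(-3*4))*3 = -35*(5 + √(-12))*3 = -35*(5 + 2*I*√3)*3 = (-175 - 70*I*√3)*3 = -525 - 210*I*√3 ≈ -525.0 - 363.73*I)
m - 1*202² = (-525 - 210*I*√3) - 1*202² = (-525 - 210*I*√3) - 1*40804 = (-525 - 210*I*√3) - 40804 = -41329 - 210*I*√3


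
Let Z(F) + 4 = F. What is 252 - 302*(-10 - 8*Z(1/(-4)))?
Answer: -6996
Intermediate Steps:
Z(F) = -4 + F
252 - 302*(-10 - 8*Z(1/(-4))) = 252 - 302*(-10 - 8*(-4 + 1/(-4))) = 252 - 302*(-10 - 8*(-4 - ¼)) = 252 - 302*(-10 - 8*(-17/4)) = 252 - 302*(-10 + 34) = 252 - 302*24 = 252 - 7248 = -6996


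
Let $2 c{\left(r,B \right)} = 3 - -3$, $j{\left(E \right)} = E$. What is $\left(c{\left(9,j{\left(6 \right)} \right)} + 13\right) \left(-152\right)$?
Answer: $-2432$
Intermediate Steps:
$c{\left(r,B \right)} = 3$ ($c{\left(r,B \right)} = \frac{3 - -3}{2} = \frac{3 + 3}{2} = \frac{1}{2} \cdot 6 = 3$)
$\left(c{\left(9,j{\left(6 \right)} \right)} + 13\right) \left(-152\right) = \left(3 + 13\right) \left(-152\right) = 16 \left(-152\right) = -2432$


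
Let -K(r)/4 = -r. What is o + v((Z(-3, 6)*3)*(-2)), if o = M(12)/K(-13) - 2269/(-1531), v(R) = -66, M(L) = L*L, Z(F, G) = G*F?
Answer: -1339217/19903 ≈ -67.287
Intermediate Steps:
K(r) = 4*r (K(r) = -(-4)*r = 4*r)
Z(F, G) = F*G
M(L) = L**2
o = -25619/19903 (o = 12**2/((4*(-13))) - 2269/(-1531) = 144/(-52) - 2269*(-1/1531) = 144*(-1/52) + 2269/1531 = -36/13 + 2269/1531 = -25619/19903 ≈ -1.2872)
o + v((Z(-3, 6)*3)*(-2)) = -25619/19903 - 66 = -1339217/19903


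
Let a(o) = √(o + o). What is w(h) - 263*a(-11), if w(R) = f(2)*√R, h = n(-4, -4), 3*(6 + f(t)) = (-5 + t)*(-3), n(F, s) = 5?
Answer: -3*√5 - 263*I*√22 ≈ -6.7082 - 1233.6*I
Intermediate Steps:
f(t) = -1 - t (f(t) = -6 + ((-5 + t)*(-3))/3 = -6 + (15 - 3*t)/3 = -6 + (5 - t) = -1 - t)
h = 5
a(o) = √2*√o (a(o) = √(2*o) = √2*√o)
w(R) = -3*√R (w(R) = (-1 - 1*2)*√R = (-1 - 2)*√R = -3*√R)
w(h) - 263*a(-11) = -3*√5 - 263*√2*√(-11) = -3*√5 - 263*√2*I*√11 = -3*√5 - 263*I*√22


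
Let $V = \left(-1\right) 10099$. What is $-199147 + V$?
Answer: $-209246$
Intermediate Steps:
$V = -10099$
$-199147 + V = -199147 - 10099 = -209246$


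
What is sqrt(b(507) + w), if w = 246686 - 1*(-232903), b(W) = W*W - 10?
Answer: 2*sqrt(184157) ≈ 858.27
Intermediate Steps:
b(W) = -10 + W**2 (b(W) = W**2 - 10 = -10 + W**2)
w = 479589 (w = 246686 + 232903 = 479589)
sqrt(b(507) + w) = sqrt((-10 + 507**2) + 479589) = sqrt((-10 + 257049) + 479589) = sqrt(257039 + 479589) = sqrt(736628) = 2*sqrt(184157)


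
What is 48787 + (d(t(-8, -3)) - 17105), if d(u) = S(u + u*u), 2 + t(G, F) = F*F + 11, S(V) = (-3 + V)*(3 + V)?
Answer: 148637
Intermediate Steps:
t(G, F) = 9 + F² (t(G, F) = -2 + (F*F + 11) = -2 + (F² + 11) = -2 + (11 + F²) = 9 + F²)
d(u) = -9 + (u + u²)² (d(u) = -9 + (u + u*u)² = -9 + (u + u²)²)
48787 + (d(t(-8, -3)) - 17105) = 48787 + ((-9 + (9 + (-3)²)²*(1 + (9 + (-3)²))²) - 17105) = 48787 + ((-9 + (9 + 9)²*(1 + (9 + 9))²) - 17105) = 48787 + ((-9 + 18²*(1 + 18)²) - 17105) = 48787 + ((-9 + 324*19²) - 17105) = 48787 + ((-9 + 324*361) - 17105) = 48787 + ((-9 + 116964) - 17105) = 48787 + (116955 - 17105) = 48787 + 99850 = 148637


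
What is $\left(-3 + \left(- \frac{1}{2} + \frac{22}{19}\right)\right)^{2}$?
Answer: $\frac{7921}{1444} \approx 5.4855$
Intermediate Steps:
$\left(-3 + \left(- \frac{1}{2} + \frac{22}{19}\right)\right)^{2} = \left(-3 + \frac{25}{38}\right)^{2} = \left(- \frac{89}{38}\right)^{2} = \frac{7921}{1444}$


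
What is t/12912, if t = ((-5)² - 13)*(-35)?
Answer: -35/1076 ≈ -0.032528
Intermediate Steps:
t = -420 (t = (25 - 13)*(-35) = 12*(-35) = -420)
t/12912 = -420/12912 = -420*1/12912 = -35/1076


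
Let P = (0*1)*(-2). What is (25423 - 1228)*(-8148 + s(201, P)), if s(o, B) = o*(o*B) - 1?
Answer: -197165055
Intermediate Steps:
P = 0 (P = 0*(-2) = 0)
s(o, B) = -1 + B*o² (s(o, B) = o*(B*o) - 1 = B*o² - 1 = -1 + B*o²)
(25423 - 1228)*(-8148 + s(201, P)) = (25423 - 1228)*(-8148 + (-1 + 0*201²)) = 24195*(-8148 + (-1 + 0*40401)) = 24195*(-8148 + (-1 + 0)) = 24195*(-8148 - 1) = 24195*(-8149) = -197165055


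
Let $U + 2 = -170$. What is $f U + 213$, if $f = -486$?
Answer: $83805$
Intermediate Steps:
$U = -172$ ($U = -2 - 170 = -172$)
$f U + 213 = \left(-486\right) \left(-172\right) + 213 = 83592 + 213 = 83805$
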